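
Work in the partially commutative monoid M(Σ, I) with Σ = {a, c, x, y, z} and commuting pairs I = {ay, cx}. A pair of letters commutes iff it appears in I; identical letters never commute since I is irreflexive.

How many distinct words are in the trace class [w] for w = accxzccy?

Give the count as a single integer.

3

0(a) covers ∅
1(c) covers 0:a
2(c) covers 1:c
3(x) covers 0:a
4(z) covers 2:c, 3:x
5(c) covers 4:z
6(c) covers 5:c
7(y) covers 6:c
floor of heap: 0:a
completions by unplaced set U, small U first (add the entries for U minus each lowest piece of U):
  |U|=1: {7}:1
  |U|=2: {6,7}:1
  |U|=3: {5,6,7}:1
  |U|=4: {4,5,6,7}:1
  |U|=5: {2,4,5,6,7}:1  {3,4,5,6,7}:1
  |U|=6: {1,2,4,5,6,7}:1  {2,3,4,5,6,7}:2
  start at 0(a): 3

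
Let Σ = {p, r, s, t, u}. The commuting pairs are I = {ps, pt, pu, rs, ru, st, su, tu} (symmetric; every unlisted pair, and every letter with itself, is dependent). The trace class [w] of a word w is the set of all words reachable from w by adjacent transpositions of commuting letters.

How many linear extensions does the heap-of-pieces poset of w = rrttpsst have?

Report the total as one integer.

112

0(r) covers ∅
1(r) covers 0:r
2(t) covers 1:r
3(t) covers 2:t
4(p) covers 1:r
5(s) covers ∅
6(s) covers 5:s
7(t) covers 3:t
floor of heap: 0:r, 5:s
completions by unplaced set U, small U first (add the entries for U minus each lowest piece of U):
  |U|=1: {4}:1  {6}:1  {7}:1
  |U|=2: {3,7}:1  {4,6}:2  {4,7}:2  {5,6}:1  {6,7}:2
  |U|=3: {2,3,7}:1  {3,4,7}:3  {3,6,7}:3  {4,5,6}:3  {4,6,7}:6  {5,6,7}:3
  |U|=4: {2,3,4,7}:4  {2,3,6,7}:4  {3,4,6,7}:12  {3,5,6,7}:6  {4,5,6,7}:12
  |U|=5: {1,2,3,4,7}:4  {2,3,4,6,7}:20  {2,3,5,6,7}:10  {3,4,5,6,7}:30
  |U|=6: {0,1,2,3,4,7}:4  {1,2,3,4,6,7}:24  {2,3,4,5,6,7}:60
  start at 0(r): 84
  start at 5(s): 28
sum over floor = 112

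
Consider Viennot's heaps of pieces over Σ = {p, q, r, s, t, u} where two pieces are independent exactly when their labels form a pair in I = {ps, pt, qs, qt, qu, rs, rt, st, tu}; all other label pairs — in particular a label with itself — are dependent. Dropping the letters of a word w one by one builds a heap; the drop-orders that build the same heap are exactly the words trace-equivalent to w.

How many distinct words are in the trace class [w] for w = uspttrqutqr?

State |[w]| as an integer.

piece 0:u — minimal
piece 1:s rests on {0:u}
piece 2:p rests on {0:u}
piece 3:t — minimal
piece 4:t rests on {3:t}
piece 5:r rests on {2:p}
piece 6:q rests on {5:r}
piece 7:u rests on {1:s, 5:r}
piece 8:t rests on {4:t}
piece 9:q rests on {6:q}
piece 10:r rests on {7:u, 9:q}
minimal pieces: {0:u, 3:t}
ways to finish when only these pieces remain (= sum over removing one remaining piece with nothing left below it):
  1 left: {8}→1  {10}→1
  2 left: {4,8}→1  {7,10}→1  {8,10}→2  {9,10}→1
  3 left: {1,7,10}→1  {3,4,8}→1  {4,8,10}→3  {6,9,10}→1  {7,8,10}→3  {7,9,10}→2  {8,9,10}→3
  4 left: {1,7,8,10}→4  {1,7,9,10}→3  {3,4,8,10}→4  {4,7,8,10}→6  {4,8,9,10}→6  {6,7,9,10}→3  {6,8,9,10}→4  {7,8,9,10}→8
  5 left: {1,4,7,8,10}→10  {1,6,7,9,10}→6  {1,7,8,9,10}→15  {3,4,7,8,10}→10  {3,4,8,9,10}→10  {4,6,8,9,10}→10  {4,7,8,9,10}→20  {5,6,7,9,10}→3  {6,7,8,9,10}→15
  6 left: {1,3,4,7,8,10}→20  {1,4,7,8,9,10}→45  {1,5,6,7,9,10}→9  {1,6,7,8,9,10}→36  {2,5,6,7,9,10}→3  {3,4,6,8,9,10}→20  {3,4,7,8,9,10}→40  {4,6,7,8,9,10}→45  {5,6,7,8,9,10}→18
  7 left: {1,2,5,6,7,9,10}→12  {1,3,4,7,8,9,10}→105  {1,4,6,7,8,9,10}→126  {1,5,6,7,8,9,10}→63  {2,5,6,7,8,9,10}→21  {3,4,6,7,8,9,10}→105  {4,5,6,7,8,9,10}→63
  8 left: {0,1,2,5,6,7,9,10}→12  {1,2,5,6,7,8,9,10}→96  {1,3,4,6,7,8,9,10}→336  {1,4,5,6,7,8,9,10}→252  {2,4,5,6,7,8,9,10}→84  {3,4,5,6,7,8,9,10}→168
  9 left: {0,1,2,5,6,7,8,9,10}→108  {1,2,4,5,6,7,8,9,10}→432  {1,3,4,5,6,7,8,9,10}→756  {2,3,4,5,6,7,8,9,10}→252
  placing 0:u first → 1440 extensions
  placing 3:t first → 540 extensions
total linear extensions = 1980

1980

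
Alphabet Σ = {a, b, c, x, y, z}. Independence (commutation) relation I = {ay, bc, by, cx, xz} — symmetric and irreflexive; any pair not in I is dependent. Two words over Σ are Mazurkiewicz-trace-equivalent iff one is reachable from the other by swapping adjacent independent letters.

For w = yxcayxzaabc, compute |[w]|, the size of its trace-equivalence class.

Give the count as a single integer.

16

0(y) covers ∅
1(x) covers 0:y
2(c) covers 0:y
3(a) covers 1:x, 2:c
4(y) covers 1:x, 2:c
5(x) covers 3:a, 4:y
6(z) covers 3:a, 4:y
7(a) covers 5:x, 6:z
8(a) covers 7:a
9(b) covers 8:a
10(c) covers 8:a
floor of heap: 0:y
completions by unplaced set U, small U first (add the entries for U minus each lowest piece of U):
  |U|=1: {9}:1  {10}:1
  |U|=2: {9,10}:2
  |U|=3: {8,9,10}:2
  |U|=4: {7,8,9,10}:2
  |U|=5: {5,7,8,9,10}:2  {6,7,8,9,10}:2
  |U|=6: {5,6,7,8,9,10}:4
  |U|=7: {3,5,6,7,8,9,10}:4  {4,5,6,7,8,9,10}:4
  |U|=8: {3,4,5,6,7,8,9,10}:8
  |U|=9: {1,3,4,5,6,7,8,9,10}:8  {2,3,4,5,6,7,8,9,10}:8
  start at 0(y): 16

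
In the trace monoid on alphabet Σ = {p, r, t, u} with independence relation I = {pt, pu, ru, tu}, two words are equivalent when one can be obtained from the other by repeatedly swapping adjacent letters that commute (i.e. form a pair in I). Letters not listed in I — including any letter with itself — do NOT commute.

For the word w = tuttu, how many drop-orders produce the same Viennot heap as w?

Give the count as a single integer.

drop 0:t onto floor
drop 1:u onto floor
drop 2:t onto {0:t}
drop 3:t onto {2:t}
drop 4:u onto {1:u}
ground layer = {0:t, 1:u}
drop-orders for the pieces not yet dropped (sum over which currently-grounded one goes next):
  1 to go: {3} 1  {4} 1
  2 to go: {1,4} 1  {2,3} 1  {3,4} 2
  3 to go: {0,2,3} 1  {1,3,4} 3  {2,3,4} 3
  if 0:t drops first: 6 orders
  if 1:u drops first: 4 orders
heap linearizations: 10

10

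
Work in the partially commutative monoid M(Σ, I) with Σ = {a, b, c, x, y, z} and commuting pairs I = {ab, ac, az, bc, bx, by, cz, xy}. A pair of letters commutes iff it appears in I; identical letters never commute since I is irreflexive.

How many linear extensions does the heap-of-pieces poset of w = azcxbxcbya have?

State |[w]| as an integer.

piece 0:a — minimal
piece 1:z — minimal
piece 2:c — minimal
piece 3:x rests on {0:a, 1:z, 2:c}
piece 4:b rests on {1:z}
piece 5:x rests on {3:x}
piece 6:c rests on {5:x}
piece 7:b rests on {4:b}
piece 8:y rests on {6:c}
piece 9:a rests on {8:y}
minimal pieces: {0:a, 1:z, 2:c}
ways to finish when only these pieces remain (= sum over removing one remaining piece with nothing left below it):
  1 left: {7}→1  {9}→1
  2 left: {4,7}→1  {7,9}→2  {8,9}→1
  3 left: {4,7,9}→3  {6,8,9}→1  {7,8,9}→3
  4 left: {4,7,8,9}→6  {5,6,8,9}→1  {6,7,8,9}→4
  5 left: {3,5,6,8,9}→1  {4,6,7,8,9}→10  {5,6,7,8,9}→5
  6 left: {0,3,5,6,8,9}→1  {2,3,5,6,8,9}→1  {3,5,6,7,8,9}→6  {4,5,6,7,8,9}→15
  7 left: {0,2,3,5,6,8,9}→2  {0,3,5,6,7,8,9}→7  {2,3,5,6,7,8,9}→7  {3,4,5,6,7,8,9}→21
  8 left: {0,2,3,5,6,7,8,9}→16  {0,3,4,5,6,7,8,9}→28  {1,3,4,5,6,7,8,9}→21  {2,3,4,5,6,7,8,9}→28
  placing 0:a first → 49 extensions
  placing 1:z first → 72 extensions
  placing 2:c first → 49 extensions
total linear extensions = 170

170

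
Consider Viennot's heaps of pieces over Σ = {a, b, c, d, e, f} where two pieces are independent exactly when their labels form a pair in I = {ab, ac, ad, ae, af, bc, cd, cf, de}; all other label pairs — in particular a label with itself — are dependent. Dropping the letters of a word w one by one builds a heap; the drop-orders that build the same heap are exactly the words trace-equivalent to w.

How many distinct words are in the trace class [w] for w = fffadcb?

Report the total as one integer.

42

0(f) covers ∅
1(f) covers 0:f
2(f) covers 1:f
3(a) covers ∅
4(d) covers 2:f
5(c) covers ∅
6(b) covers 4:d
floor of heap: 0:f, 3:a, 5:c
completions by unplaced set U, small U first (add the entries for U minus each lowest piece of U):
  |U|=1: {3}:1  {5}:1  {6}:1
  |U|=2: {3,5}:2  {3,6}:2  {4,6}:1  {5,6}:2
  |U|=3: {2,4,6}:1  {3,4,6}:3  {3,5,6}:6  {4,5,6}:3
  |U|=4: {1,2,4,6}:1  {2,3,4,6}:4  {2,4,5,6}:4  {3,4,5,6}:12
  |U|=5: {0,1,2,4,6}:1  {1,2,3,4,6}:5  {1,2,4,5,6}:5  {2,3,4,5,6}:20
  start at 0(f): 30
  start at 3(a): 6
  start at 5(c): 6
sum over floor = 42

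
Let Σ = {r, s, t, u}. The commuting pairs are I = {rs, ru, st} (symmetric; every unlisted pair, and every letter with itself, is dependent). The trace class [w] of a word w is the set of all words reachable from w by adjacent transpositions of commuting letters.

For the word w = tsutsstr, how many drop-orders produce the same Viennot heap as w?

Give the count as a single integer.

piece 0:t — minimal
piece 1:s — minimal
piece 2:u rests on {0:t, 1:s}
piece 3:t rests on {2:u}
piece 4:s rests on {2:u}
piece 5:s rests on {4:s}
piece 6:t rests on {3:t}
piece 7:r rests on {6:t}
minimal pieces: {0:t, 1:s}
ways to finish when only these pieces remain (= sum over removing one remaining piece with nothing left below it):
  1 left: {5}→1  {7}→1
  2 left: {4,5}→1  {5,7}→2  {6,7}→1
  3 left: {3,6,7}→1  {4,5,7}→3  {5,6,7}→3
  4 left: {3,5,6,7}→4  {4,5,6,7}→6
  5 left: {3,4,5,6,7}→10
  6 left: {2,3,4,5,6,7}→10
  placing 0:t first → 10 extensions
  placing 1:s first → 10 extensions
total linear extensions = 20

20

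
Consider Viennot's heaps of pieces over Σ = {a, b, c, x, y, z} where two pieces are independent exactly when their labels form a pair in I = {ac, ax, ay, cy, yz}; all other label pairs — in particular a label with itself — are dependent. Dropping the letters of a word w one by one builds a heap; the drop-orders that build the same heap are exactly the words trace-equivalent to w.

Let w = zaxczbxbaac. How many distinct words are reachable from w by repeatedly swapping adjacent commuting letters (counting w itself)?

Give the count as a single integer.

0(z) covers ∅
1(a) covers 0:z
2(x) covers 0:z
3(c) covers 2:x
4(z) covers 1:a, 3:c
5(b) covers 4:z
6(x) covers 5:b
7(b) covers 6:x
8(a) covers 7:b
9(a) covers 8:a
10(c) covers 7:b
floor of heap: 0:z
completions by unplaced set U, small U first (add the entries for U minus each lowest piece of U):
  |U|=1: {9}:1  {10}:1
  |U|=2: {8,9}:1  {9,10}:2
  |U|=3: {8,9,10}:3
  |U|=4: {7,8,9,10}:3
  |U|=5: {6,7,8,9,10}:3
  |U|=6: {5,6,7,8,9,10}:3
  |U|=7: {4,5,6,7,8,9,10}:3
  |U|=8: {1,4,5,6,7,8,9,10}:3  {3,4,5,6,7,8,9,10}:3
  |U|=9: {1,3,4,5,6,7,8,9,10}:6  {2,3,4,5,6,7,8,9,10}:3
  start at 0(z): 9

9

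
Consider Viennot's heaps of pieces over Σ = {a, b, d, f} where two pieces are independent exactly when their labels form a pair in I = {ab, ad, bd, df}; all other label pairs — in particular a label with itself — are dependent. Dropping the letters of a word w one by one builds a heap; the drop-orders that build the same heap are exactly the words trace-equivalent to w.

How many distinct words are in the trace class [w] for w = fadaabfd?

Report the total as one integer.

112

piece 0:f — minimal
piece 1:a rests on {0:f}
piece 2:d — minimal
piece 3:a rests on {1:a}
piece 4:a rests on {3:a}
piece 5:b rests on {0:f}
piece 6:f rests on {4:a, 5:b}
piece 7:d rests on {2:d}
minimal pieces: {0:f, 2:d}
ways to finish when only these pieces remain (= sum over removing one remaining piece with nothing left below it):
  1 left: {6}→1  {7}→1
  2 left: {2,7}→1  {4,6}→1  {5,6}→1  {6,7}→2
  3 left: {2,6,7}→3  {3,4,6}→1  {4,5,6}→2  {4,6,7}→3  {5,6,7}→3
  4 left: {1,3,4,6}→1  {2,4,6,7}→6  {2,5,6,7}→6  {3,4,5,6}→3  {3,4,6,7}→4  {4,5,6,7}→8
  5 left: {1,3,4,5,6}→4  {1,3,4,6,7}→5  {2,3,4,6,7}→10  {2,4,5,6,7}→20  {3,4,5,6,7}→15
  6 left: {0,1,3,4,5,6}→4  {1,2,3,4,6,7}→15  {1,3,4,5,6,7}→24  {2,3,4,5,6,7}→45
  placing 0:f first → 84 extensions
  placing 2:d first → 28 extensions
total linear extensions = 112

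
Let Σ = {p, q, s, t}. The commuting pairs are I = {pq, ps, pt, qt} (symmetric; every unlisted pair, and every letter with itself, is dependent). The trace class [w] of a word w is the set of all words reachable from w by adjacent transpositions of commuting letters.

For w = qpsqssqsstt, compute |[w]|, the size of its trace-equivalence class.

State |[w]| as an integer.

#0=q has no predecessor
#1=p has no predecessor
#2=s depends on [0:q]
#3=q depends on [2:s]
#4=s depends on [3:q]
#5=s depends on [4:s]
#6=q depends on [5:s]
#7=s depends on [6:q]
#8=s depends on [7:s]
#9=t depends on [8:s]
#10=t depends on [9:t]
sources: [0:q, 1:p]
N(rest) = Σ N(rest − s) over sources s of rest; N(one piece) = 1:
  size 1 → [1]=1  [10]=1
  size 2 → [1,10]=2  [9,10]=1
  size 3 → [1,9,10]=3  [8,9,10]=1
  size 4 → [1,8,9,10]=4  [7,8,9,10]=1
  size 5 → [1,7,8,9,10]=5  [6,7,8,9,10]=1
  size 6 → [1,6,7,8,9,10]=6  [5,6,7,8,9,10]=1
  size 7 → [1,5,6,7,8,9,10]=7  [4,5,6,7,8,9,10]=1
  size 8 → [1,4,5,6,7,8,9,10]=8  [3,4,5,6,7,8,9,10]=1
  size 9 → [1,3,4,5,6,7,8,9,10]=9  [2,3,4,5,6,7,8,9,10]=1
  first=0(q) contributes 10
  first=1(p) contributes 1
|[w]| = 11

11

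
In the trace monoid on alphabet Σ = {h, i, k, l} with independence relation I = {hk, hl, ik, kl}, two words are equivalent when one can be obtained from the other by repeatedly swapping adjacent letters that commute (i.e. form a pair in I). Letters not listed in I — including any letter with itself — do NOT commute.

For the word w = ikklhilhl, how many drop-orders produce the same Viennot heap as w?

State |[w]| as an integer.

drop 0:i onto floor
drop 1:k onto floor
drop 2:k onto {1:k}
drop 3:l onto {0:i}
drop 4:h onto {0:i}
drop 5:i onto {3:l, 4:h}
drop 6:l onto {5:i}
drop 7:h onto {5:i}
drop 8:l onto {6:l}
ground layer = {0:i, 1:k}
drop-orders for the pieces not yet dropped (sum over which currently-grounded one goes next):
  1 to go: {2} 1  {7} 1  {8} 1
  2 to go: {1,2} 1  {2,7} 2  {2,8} 2  {6,8} 1  {7,8} 2
  3 to go: {1,2,7} 3  {1,2,8} 3  {2,6,8} 3  {2,7,8} 6  {6,7,8} 3
  4 to go: {1,2,6,8} 6  {1,2,7,8} 12  {2,6,7,8} 12  {5,6,7,8} 3
  5 to go: {1,2,6,7,8} 30  {2,5,6,7,8} 15  {3,5,6,7,8} 3  {4,5,6,7,8} 3
  6 to go: {1,2,5,6,7,8} 45  {2,3,5,6,7,8} 18  {2,4,5,6,7,8} 18  {3,4,5,6,7,8} 6
  7 to go: {0,3,4,5,6,7,8} 6  {1,2,3,5,6,7,8} 63  {1,2,4,5,6,7,8} 63  {2,3,4,5,6,7,8} 42
  if 0:i drops first: 168 orders
  if 1:k drops first: 48 orders
heap linearizations: 216

216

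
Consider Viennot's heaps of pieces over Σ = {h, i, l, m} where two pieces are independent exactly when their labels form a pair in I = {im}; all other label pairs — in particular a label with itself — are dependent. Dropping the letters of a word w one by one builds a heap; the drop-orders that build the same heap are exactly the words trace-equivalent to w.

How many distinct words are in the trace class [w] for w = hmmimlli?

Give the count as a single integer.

drop 0:h onto floor
drop 1:m onto {0:h}
drop 2:m onto {1:m}
drop 3:i onto {0:h}
drop 4:m onto {2:m}
drop 5:l onto {3:i, 4:m}
drop 6:l onto {5:l}
drop 7:i onto {6:l}
ground layer = {0:h}
drop-orders for the pieces not yet dropped (sum over which currently-grounded one goes next):
  1 to go: {7} 1
  2 to go: {6,7} 1
  3 to go: {5,6,7} 1
  4 to go: {3,5,6,7} 1  {4,5,6,7} 1
  5 to go: {2,4,5,6,7} 1  {3,4,5,6,7} 2
  6 to go: {1,2,4,5,6,7} 1  {2,3,4,5,6,7} 3
  if 0:h drops first: 4 orders

4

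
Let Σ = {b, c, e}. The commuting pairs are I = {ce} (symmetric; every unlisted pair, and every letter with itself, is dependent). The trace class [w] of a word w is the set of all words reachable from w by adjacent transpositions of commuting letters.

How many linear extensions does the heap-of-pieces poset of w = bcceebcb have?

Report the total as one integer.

drop 0:b onto floor
drop 1:c onto {0:b}
drop 2:c onto {1:c}
drop 3:e onto {0:b}
drop 4:e onto {3:e}
drop 5:b onto {2:c, 4:e}
drop 6:c onto {5:b}
drop 7:b onto {6:c}
ground layer = {0:b}
drop-orders for the pieces not yet dropped (sum over which currently-grounded one goes next):
  1 to go: {7} 1
  2 to go: {6,7} 1
  3 to go: {5,6,7} 1
  4 to go: {2,5,6,7} 1  {4,5,6,7} 1
  5 to go: {1,2,5,6,7} 1  {2,4,5,6,7} 2  {3,4,5,6,7} 1
  6 to go: {1,2,4,5,6,7} 3  {2,3,4,5,6,7} 3
  if 0:b drops first: 6 orders

6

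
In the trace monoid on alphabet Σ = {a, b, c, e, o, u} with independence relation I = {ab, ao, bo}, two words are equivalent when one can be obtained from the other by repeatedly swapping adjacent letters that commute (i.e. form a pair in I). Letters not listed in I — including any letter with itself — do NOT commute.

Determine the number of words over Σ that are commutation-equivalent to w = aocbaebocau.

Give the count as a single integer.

8

drop 0:a onto floor
drop 1:o onto floor
drop 2:c onto {0:a, 1:o}
drop 3:b onto {2:c}
drop 4:a onto {2:c}
drop 5:e onto {3:b, 4:a}
drop 6:b onto {5:e}
drop 7:o onto {5:e}
drop 8:c onto {6:b, 7:o}
drop 9:a onto {8:c}
drop 10:u onto {9:a}
ground layer = {0:a, 1:o}
drop-orders for the pieces not yet dropped (sum over which currently-grounded one goes next):
  1 to go: {10} 1
  2 to go: {9,10} 1
  3 to go: {8,9,10} 1
  4 to go: {6,8,9,10} 1  {7,8,9,10} 1
  5 to go: {6,7,8,9,10} 2
  6 to go: {5,6,7,8,9,10} 2
  7 to go: {3,5,6,7,8,9,10} 2  {4,5,6,7,8,9,10} 2
  8 to go: {3,4,5,6,7,8,9,10} 4
  9 to go: {2,3,4,5,6,7,8,9,10} 4
  if 0:a drops first: 4 orders
  if 1:o drops first: 4 orders
heap linearizations: 8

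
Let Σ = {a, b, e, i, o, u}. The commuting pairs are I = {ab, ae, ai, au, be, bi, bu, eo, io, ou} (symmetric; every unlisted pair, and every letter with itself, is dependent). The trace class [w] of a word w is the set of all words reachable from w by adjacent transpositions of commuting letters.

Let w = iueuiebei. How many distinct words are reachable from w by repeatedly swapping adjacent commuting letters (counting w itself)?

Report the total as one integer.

9

0(i) covers ∅
1(u) covers 0:i
2(e) covers 1:u
3(u) covers 2:e
4(i) covers 3:u
5(e) covers 4:i
6(b) covers ∅
7(e) covers 5:e
8(i) covers 7:e
floor of heap: 0:i, 6:b
completions by unplaced set U, small U first (add the entries for U minus each lowest piece of U):
  |U|=1: {6}:1  {8}:1
  |U|=2: {6,8}:2  {7,8}:1
  |U|=3: {5,7,8}:1  {6,7,8}:3
  |U|=4: {4,5,7,8}:1  {5,6,7,8}:4
  |U|=5: {3,4,5,7,8}:1  {4,5,6,7,8}:5
  |U|=6: {2,3,4,5,7,8}:1  {3,4,5,6,7,8}:6
  |U|=7: {1,2,3,4,5,7,8}:1  {2,3,4,5,6,7,8}:7
  start at 0(i): 8
  start at 6(b): 1
sum over floor = 9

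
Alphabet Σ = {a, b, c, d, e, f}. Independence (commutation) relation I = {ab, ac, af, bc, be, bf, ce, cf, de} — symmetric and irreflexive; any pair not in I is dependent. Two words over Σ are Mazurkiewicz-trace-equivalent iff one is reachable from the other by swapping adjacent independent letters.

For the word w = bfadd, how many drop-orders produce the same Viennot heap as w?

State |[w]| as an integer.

#0=b has no predecessor
#1=f has no predecessor
#2=a has no predecessor
#3=d depends on [0:b, 1:f, 2:a]
#4=d depends on [3:d]
sources: [0:b, 1:f, 2:a]
N(rest) = Σ N(rest − s) over sources s of rest; N(one piece) = 1:
  size 1 → [4]=1
  size 2 → [3,4]=1
  size 3 → [0,3,4]=1  [1,3,4]=1  [2,3,4]=1
  first=0(b) contributes 2
  first=1(f) contributes 2
  first=2(a) contributes 2
|[w]| = 6

6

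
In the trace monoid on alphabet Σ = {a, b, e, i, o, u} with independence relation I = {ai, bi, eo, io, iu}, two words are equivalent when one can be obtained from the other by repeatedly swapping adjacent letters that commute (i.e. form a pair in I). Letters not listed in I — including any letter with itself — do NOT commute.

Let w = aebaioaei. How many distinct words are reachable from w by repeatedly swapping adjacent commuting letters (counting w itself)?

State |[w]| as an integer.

0(a) covers ∅
1(e) covers 0:a
2(b) covers 1:e
3(a) covers 2:b
4(i) covers 1:e
5(o) covers 3:a
6(a) covers 5:o
7(e) covers 4:i, 6:a
8(i) covers 7:e
floor of heap: 0:a
completions by unplaced set U, small U first (add the entries for U minus each lowest piece of U):
  |U|=1: {8}:1
  |U|=2: {7,8}:1
  |U|=3: {4,7,8}:1  {6,7,8}:1
  |U|=4: {4,6,7,8}:2  {5,6,7,8}:1
  |U|=5: {3,5,6,7,8}:1  {4,5,6,7,8}:3
  |U|=6: {2,3,5,6,7,8}:1  {3,4,5,6,7,8}:4
  |U|=7: {2,3,4,5,6,7,8}:5
  start at 0(a): 5

5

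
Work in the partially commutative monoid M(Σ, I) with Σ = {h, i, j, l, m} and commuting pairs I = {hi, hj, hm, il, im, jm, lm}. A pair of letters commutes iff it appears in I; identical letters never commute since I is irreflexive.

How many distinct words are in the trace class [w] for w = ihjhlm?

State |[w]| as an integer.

36

0(i) covers ∅
1(h) covers ∅
2(j) covers 0:i
3(h) covers 1:h
4(l) covers 2:j, 3:h
5(m) covers ∅
floor of heap: 0:i, 1:h, 5:m
completions by unplaced set U, small U first (add the entries for U minus each lowest piece of U):
  |U|=1: {4}:1  {5}:1
  |U|=2: {2,4}:1  {3,4}:1  {4,5}:2
  |U|=3: {0,2,4}:1  {1,3,4}:1  {2,3,4}:2  {2,4,5}:3  {3,4,5}:3
  |U|=4: {0,2,3,4}:3  {0,2,4,5}:4  {1,2,3,4}:3  {1,3,4,5}:4  {2,3,4,5}:8
  start at 0(i): 15
  start at 1(h): 15
  start at 5(m): 6
sum over floor = 36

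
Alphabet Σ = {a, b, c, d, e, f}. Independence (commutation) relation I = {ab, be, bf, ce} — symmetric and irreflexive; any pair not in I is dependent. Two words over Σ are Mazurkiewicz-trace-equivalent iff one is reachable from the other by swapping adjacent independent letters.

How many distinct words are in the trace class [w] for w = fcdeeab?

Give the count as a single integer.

piece 0:f — minimal
piece 1:c rests on {0:f}
piece 2:d rests on {1:c}
piece 3:e rests on {2:d}
piece 4:e rests on {3:e}
piece 5:a rests on {4:e}
piece 6:b rests on {2:d}
minimal pieces: {0:f}
ways to finish when only these pieces remain (= sum over removing one remaining piece with nothing left below it):
  1 left: {5}→1  {6}→1
  2 left: {4,5}→1  {5,6}→2
  3 left: {3,4,5}→1  {4,5,6}→3
  4 left: {3,4,5,6}→4
  5 left: {2,3,4,5,6}→4
  placing 0:f first → 4 extensions

4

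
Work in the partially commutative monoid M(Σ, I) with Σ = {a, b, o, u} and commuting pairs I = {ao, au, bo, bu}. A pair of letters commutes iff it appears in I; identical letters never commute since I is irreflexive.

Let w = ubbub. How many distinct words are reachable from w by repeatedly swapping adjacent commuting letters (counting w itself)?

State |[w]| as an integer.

0(u) covers ∅
1(b) covers ∅
2(b) covers 1:b
3(u) covers 0:u
4(b) covers 2:b
floor of heap: 0:u, 1:b
completions by unplaced set U, small U first (add the entries for U minus each lowest piece of U):
  |U|=1: {3}:1  {4}:1
  |U|=2: {0,3}:1  {2,4}:1  {3,4}:2
  |U|=3: {0,3,4}:3  {1,2,4}:1  {2,3,4}:3
  start at 0(u): 4
  start at 1(b): 6
sum over floor = 10

10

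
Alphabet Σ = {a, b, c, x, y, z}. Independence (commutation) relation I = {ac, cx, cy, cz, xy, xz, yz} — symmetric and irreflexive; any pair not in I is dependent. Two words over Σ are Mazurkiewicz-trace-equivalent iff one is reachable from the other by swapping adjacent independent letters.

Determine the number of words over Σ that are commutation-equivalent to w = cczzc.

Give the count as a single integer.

#0=c has no predecessor
#1=c depends on [0:c]
#2=z has no predecessor
#3=z depends on [2:z]
#4=c depends on [1:c]
sources: [0:c, 2:z]
N(rest) = Σ N(rest − s) over sources s of rest; N(one piece) = 1:
  size 1 → [3]=1  [4]=1
  size 2 → [1,4]=1  [2,3]=1  [3,4]=2
  size 3 → [0,1,4]=1  [1,3,4]=3  [2,3,4]=3
  first=0(c) contributes 6
  first=2(z) contributes 4
|[w]| = 10

10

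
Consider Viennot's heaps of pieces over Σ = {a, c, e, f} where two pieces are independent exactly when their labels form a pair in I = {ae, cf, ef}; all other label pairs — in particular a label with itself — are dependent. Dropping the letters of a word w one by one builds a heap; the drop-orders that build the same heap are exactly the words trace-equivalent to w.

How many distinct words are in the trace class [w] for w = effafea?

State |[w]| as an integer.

21

#0=e has no predecessor
#1=f has no predecessor
#2=f depends on [1:f]
#3=a depends on [2:f]
#4=f depends on [3:a]
#5=e depends on [0:e]
#6=a depends on [4:f]
sources: [0:e, 1:f]
N(rest) = Σ N(rest − s) over sources s of rest; N(one piece) = 1:
  size 1 → [5]=1  [6]=1
  size 2 → [0,5]=1  [4,6]=1  [5,6]=2
  size 3 → [0,5,6]=3  [3,4,6]=1  [4,5,6]=3
  size 4 → [0,4,5,6]=6  [2,3,4,6]=1  [3,4,5,6]=4
  size 5 → [0,3,4,5,6]=10  [1,2,3,4,6]=1  [2,3,4,5,6]=5
  first=0(e) contributes 6
  first=1(f) contributes 15
|[w]| = 21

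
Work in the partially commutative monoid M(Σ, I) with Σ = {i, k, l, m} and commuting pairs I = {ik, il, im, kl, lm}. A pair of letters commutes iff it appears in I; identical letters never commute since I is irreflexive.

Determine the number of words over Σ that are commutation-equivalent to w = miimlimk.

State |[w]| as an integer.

280

0(m) covers ∅
1(i) covers ∅
2(i) covers 1:i
3(m) covers 0:m
4(l) covers ∅
5(i) covers 2:i
6(m) covers 3:m
7(k) covers 6:m
floor of heap: 0:m, 1:i, 4:l
completions by unplaced set U, small U first (add the entries for U minus each lowest piece of U):
  |U|=1: {4}:1  {5}:1  {7}:1
  |U|=2: {2,5}:1  {4,5}:2  {4,7}:2  {5,7}:2  {6,7}:1
  |U|=3: {1,2,5}:1  {2,4,5}:3  {2,5,7}:3  {3,6,7}:1  {4,5,7}:6  {4,6,7}:3  {5,6,7}:3
  |U|=4: {0,3,6,7}:1  {1,2,4,5}:4  {1,2,5,7}:4  {2,4,5,7}:12  {2,5,6,7}:6  {3,4,6,7}:4  {3,5,6,7}:4  {4,5,6,7}:12
  |U|=5: {0,3,4,6,7}:5  {0,3,5,6,7}:5  {1,2,4,5,7}:20  {1,2,5,6,7}:10  {2,3,5,6,7}:10  {2,4,5,6,7}:30  {3,4,5,6,7}:20
  |U|=6: {0,2,3,5,6,7}:15  {0,3,4,5,6,7}:30  {1,2,3,5,6,7}:20  {1,2,4,5,6,7}:60  {2,3,4,5,6,7}:60
  start at 0(m): 140
  start at 1(i): 105
  start at 4(l): 35
sum over floor = 280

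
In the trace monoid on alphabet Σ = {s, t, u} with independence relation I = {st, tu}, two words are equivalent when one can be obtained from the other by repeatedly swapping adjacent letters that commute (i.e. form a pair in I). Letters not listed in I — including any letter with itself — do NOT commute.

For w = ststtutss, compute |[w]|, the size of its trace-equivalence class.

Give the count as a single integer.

#0=s has no predecessor
#1=t has no predecessor
#2=s depends on [0:s]
#3=t depends on [1:t]
#4=t depends on [3:t]
#5=u depends on [2:s]
#6=t depends on [4:t]
#7=s depends on [5:u]
#8=s depends on [7:s]
sources: [0:s, 1:t]
N(rest) = Σ N(rest − s) over sources s of rest; N(one piece) = 1:
  size 1 → [6]=1  [8]=1
  size 2 → [4,6]=1  [6,8]=2  [7,8]=1
  size 3 → [3,4,6]=1  [4,6,8]=3  [5,7,8]=1  [6,7,8]=3
  size 4 → [1,3,4,6]=1  [2,5,7,8]=1  [3,4,6,8]=4  [4,6,7,8]=6  [5,6,7,8]=4
  size 5 → [0,2,5,7,8]=1  [1,3,4,6,8]=5  [2,5,6,7,8]=5  [3,4,6,7,8]=10  [4,5,6,7,8]=10
  size 6 → [0,2,5,6,7,8]=6  [1,3,4,6,7,8]=15  [2,4,5,6,7,8]=15  [3,4,5,6,7,8]=20
  size 7 → [0,2,4,5,6,7,8]=21  [1,3,4,5,6,7,8]=35  [2,3,4,5,6,7,8]=35
  first=0(s) contributes 70
  first=1(t) contributes 56
|[w]| = 126

126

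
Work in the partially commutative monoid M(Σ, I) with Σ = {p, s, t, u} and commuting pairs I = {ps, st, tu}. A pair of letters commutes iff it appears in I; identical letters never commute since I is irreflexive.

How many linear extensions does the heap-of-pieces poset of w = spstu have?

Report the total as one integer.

0(s) covers ∅
1(p) covers ∅
2(s) covers 0:s
3(t) covers 1:p
4(u) covers 1:p, 2:s
floor of heap: 0:s, 1:p
completions by unplaced set U, small U first (add the entries for U minus each lowest piece of U):
  |U|=1: {3}:1  {4}:1
  |U|=2: {2,4}:1  {3,4}:2
  |U|=3: {0,2,4}:1  {1,3,4}:2  {2,3,4}:3
  start at 0(s): 5
  start at 1(p): 4
sum over floor = 9

9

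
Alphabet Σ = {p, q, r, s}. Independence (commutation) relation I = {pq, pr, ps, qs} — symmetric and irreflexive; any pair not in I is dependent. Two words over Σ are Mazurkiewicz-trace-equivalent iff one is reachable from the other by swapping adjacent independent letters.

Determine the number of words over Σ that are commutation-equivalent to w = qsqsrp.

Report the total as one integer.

#0=q has no predecessor
#1=s has no predecessor
#2=q depends on [0:q]
#3=s depends on [1:s]
#4=r depends on [2:q, 3:s]
#5=p has no predecessor
sources: [0:q, 1:s, 5:p]
N(rest) = Σ N(rest − s) over sources s of rest; N(one piece) = 1:
  size 1 → [4]=1  [5]=1
  size 2 → [2,4]=1  [3,4]=1  [4,5]=2
  size 3 → [0,2,4]=1  [1,3,4]=1  [2,3,4]=2  [2,4,5]=3  [3,4,5]=3
  size 4 → [0,2,3,4]=3  [0,2,4,5]=4  [1,2,3,4]=3  [1,3,4,5]=4  [2,3,4,5]=8
  first=0(q) contributes 15
  first=1(s) contributes 15
  first=5(p) contributes 6
|[w]| = 36

36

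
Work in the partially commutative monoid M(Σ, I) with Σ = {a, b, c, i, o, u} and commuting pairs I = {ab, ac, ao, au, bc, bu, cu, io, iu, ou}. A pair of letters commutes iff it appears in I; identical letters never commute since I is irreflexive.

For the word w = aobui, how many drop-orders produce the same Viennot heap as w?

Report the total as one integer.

15

0(a) covers ∅
1(o) covers ∅
2(b) covers 1:o
3(u) covers ∅
4(i) covers 0:a, 2:b
floor of heap: 0:a, 1:o, 3:u
completions by unplaced set U, small U first (add the entries for U minus each lowest piece of U):
  |U|=1: {3}:1  {4}:1
  |U|=2: {0,4}:1  {2,4}:1  {3,4}:2
  |U|=3: {0,2,4}:2  {0,3,4}:3  {1,2,4}:1  {2,3,4}:3
  start at 0(a): 4
  start at 1(o): 8
  start at 3(u): 3
sum over floor = 15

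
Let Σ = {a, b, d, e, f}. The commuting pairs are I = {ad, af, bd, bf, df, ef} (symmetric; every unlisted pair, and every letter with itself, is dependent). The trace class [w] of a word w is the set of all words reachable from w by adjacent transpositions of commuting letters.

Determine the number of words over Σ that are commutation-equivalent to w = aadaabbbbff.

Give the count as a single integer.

495

piece 0:a — minimal
piece 1:a rests on {0:a}
piece 2:d — minimal
piece 3:a rests on {1:a}
piece 4:a rests on {3:a}
piece 5:b rests on {4:a}
piece 6:b rests on {5:b}
piece 7:b rests on {6:b}
piece 8:b rests on {7:b}
piece 9:f — minimal
piece 10:f rests on {9:f}
minimal pieces: {0:a, 2:d, 9:f}
ways to finish when only these pieces remain (= sum over removing one remaining piece with nothing left below it):
  1 left: {2}→1  {8}→1  {10}→1
  2 left: {2,8}→2  {2,10}→2  {7,8}→1  {8,10}→2  {9,10}→1
  3 left: {2,7,8}→3  {2,8,10}→6  {2,9,10}→3  {6,7,8}→1  {7,8,10}→3  {8,9,10}→3
  4 left: {2,6,7,8}→4  {2,7,8,10}→12  {2,8,9,10}→12  {5,6,7,8}→1  {6,7,8,10}→4  {7,8,9,10}→6
  5 left: {2,5,6,7,8}→5  {2,6,7,8,10}→20  {2,7,8,9,10}→30  {4,5,6,7,8}→1  {5,6,7,8,10}→5  {6,7,8,9,10}→10
  6 left: {2,4,5,6,7,8}→6  {2,5,6,7,8,10}→30  {2,6,7,8,9,10}→60  {3,4,5,6,7,8}→1  {4,5,6,7,8,10}→6  {5,6,7,8,9,10}→15
  7 left: {1,3,4,5,6,7,8}→1  {2,3,4,5,6,7,8}→7  {2,4,5,6,7,8,10}→42  {2,5,6,7,8,9,10}→105  {3,4,5,6,7,8,10}→7  {4,5,6,7,8,9,10}→21
  8 left: {0,1,3,4,5,6,7,8}→1  {1,2,3,4,5,6,7,8}→8  {1,3,4,5,6,7,8,10}→8  {2,3,4,5,6,7,8,10}→56  {2,4,5,6,7,8,9,10}→168  {3,4,5,6,7,8,9,10}→28
  9 left: {0,1,2,3,4,5,6,7,8}→9  {0,1,3,4,5,6,7,8,10}→9  {1,2,3,4,5,6,7,8,10}→72  {1,3,4,5,6,7,8,9,10}→36  {2,3,4,5,6,7,8,9,10}→252
  placing 0:a first → 360 extensions
  placing 2:d first → 45 extensions
  placing 9:f first → 90 extensions
total linear extensions = 495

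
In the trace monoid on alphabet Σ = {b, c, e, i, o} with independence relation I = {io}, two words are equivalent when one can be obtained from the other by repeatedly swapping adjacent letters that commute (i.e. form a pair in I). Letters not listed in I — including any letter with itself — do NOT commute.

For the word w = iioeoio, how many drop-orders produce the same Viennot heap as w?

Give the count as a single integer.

piece 0:i — minimal
piece 1:i rests on {0:i}
piece 2:o — minimal
piece 3:e rests on {1:i, 2:o}
piece 4:o rests on {3:e}
piece 5:i rests on {3:e}
piece 6:o rests on {4:o}
minimal pieces: {0:i, 2:o}
ways to finish when only these pieces remain (= sum over removing one remaining piece with nothing left below it):
  1 left: {5}→1  {6}→1
  2 left: {4,6}→1  {5,6}→2
  3 left: {4,5,6}→3
  4 left: {3,4,5,6}→3
  5 left: {1,3,4,5,6}→3  {2,3,4,5,6}→3
  placing 0:i first → 6 extensions
  placing 2:o first → 3 extensions
total linear extensions = 9

9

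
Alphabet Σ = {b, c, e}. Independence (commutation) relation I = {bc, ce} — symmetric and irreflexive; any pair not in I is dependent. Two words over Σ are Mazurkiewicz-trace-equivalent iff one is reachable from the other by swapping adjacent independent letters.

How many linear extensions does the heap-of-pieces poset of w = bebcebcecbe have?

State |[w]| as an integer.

165

drop 0:b onto floor
drop 1:e onto {0:b}
drop 2:b onto {1:e}
drop 3:c onto floor
drop 4:e onto {2:b}
drop 5:b onto {4:e}
drop 6:c onto {3:c}
drop 7:e onto {5:b}
drop 8:c onto {6:c}
drop 9:b onto {7:e}
drop 10:e onto {9:b}
ground layer = {0:b, 3:c}
drop-orders for the pieces not yet dropped (sum over which currently-grounded one goes next):
  1 to go: {8} 1  {10} 1
  2 to go: {6,8} 1  {8,10} 2  {9,10} 1
  3 to go: {3,6,8} 1  {6,8,10} 3  {7,9,10} 1  {8,9,10} 3
  4 to go: {3,6,8,10} 4  {5,7,9,10} 1  {6,8,9,10} 6  {7,8,9,10} 4
  5 to go: {3,6,8,9,10} 10  {4,5,7,9,10} 1  {5,7,8,9,10} 5  {6,7,8,9,10} 10
  6 to go: {2,4,5,7,9,10} 1  {3,6,7,8,9,10} 20  {4,5,7,8,9,10} 6  {5,6,7,8,9,10} 15
  7 to go: {1,2,4,5,7,9,10} 1  {2,4,5,7,8,9,10} 7  {3,5,6,7,8,9,10} 35  {4,5,6,7,8,9,10} 21
  8 to go: {0,1,2,4,5,7,9,10} 1  {1,2,4,5,7,8,9,10} 8  {2,4,5,6,7,8,9,10} 28  {3,4,5,6,7,8,9,10} 56
  9 to go: {0,1,2,4,5,7,8,9,10} 9  {1,2,4,5,6,7,8,9,10} 36  {2,3,4,5,6,7,8,9,10} 84
  if 0:b drops first: 120 orders
  if 3:c drops first: 45 orders
heap linearizations: 165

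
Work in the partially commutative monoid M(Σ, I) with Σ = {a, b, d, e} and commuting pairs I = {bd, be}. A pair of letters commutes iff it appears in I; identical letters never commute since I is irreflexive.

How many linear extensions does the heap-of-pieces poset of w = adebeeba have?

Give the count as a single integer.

0(a) covers ∅
1(d) covers 0:a
2(e) covers 1:d
3(b) covers 0:a
4(e) covers 2:e
5(e) covers 4:e
6(b) covers 3:b
7(a) covers 5:e, 6:b
floor of heap: 0:a
completions by unplaced set U, small U first (add the entries for U minus each lowest piece of U):
  |U|=1: {7}:1
  |U|=2: {5,7}:1  {6,7}:1
  |U|=3: {3,6,7}:1  {4,5,7}:1  {5,6,7}:2
  |U|=4: {2,4,5,7}:1  {3,5,6,7}:3  {4,5,6,7}:3
  |U|=5: {1,2,4,5,7}:1  {2,4,5,6,7}:4  {3,4,5,6,7}:6
  |U|=6: {1,2,4,5,6,7}:5  {2,3,4,5,6,7}:10
  start at 0(a): 15

15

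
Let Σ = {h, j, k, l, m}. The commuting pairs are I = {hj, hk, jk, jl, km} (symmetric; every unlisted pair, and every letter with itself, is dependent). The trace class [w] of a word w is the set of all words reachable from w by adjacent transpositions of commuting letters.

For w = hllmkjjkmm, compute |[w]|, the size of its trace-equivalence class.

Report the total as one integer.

drop 0:h onto floor
drop 1:l onto {0:h}
drop 2:l onto {1:l}
drop 3:m onto {2:l}
drop 4:k onto {2:l}
drop 5:j onto {3:m}
drop 6:j onto {5:j}
drop 7:k onto {4:k}
drop 8:m onto {6:j}
drop 9:m onto {8:m}
ground layer = {0:h}
drop-orders for the pieces not yet dropped (sum over which currently-grounded one goes next):
  1 to go: {7} 1  {9} 1
  2 to go: {4,7} 1  {7,9} 2  {8,9} 1
  3 to go: {4,7,9} 3  {6,8,9} 1  {7,8,9} 3
  4 to go: {4,7,8,9} 6  {5,6,8,9} 1  {6,7,8,9} 4
  5 to go: {3,5,6,8,9} 1  {4,6,7,8,9} 10  {5,6,7,8,9} 5
  6 to go: {3,5,6,7,8,9} 6  {4,5,6,7,8,9} 15
  7 to go: {3,4,5,6,7,8,9} 21
  8 to go: {2,3,4,5,6,7,8,9} 21
  if 0:h drops first: 21 orders

21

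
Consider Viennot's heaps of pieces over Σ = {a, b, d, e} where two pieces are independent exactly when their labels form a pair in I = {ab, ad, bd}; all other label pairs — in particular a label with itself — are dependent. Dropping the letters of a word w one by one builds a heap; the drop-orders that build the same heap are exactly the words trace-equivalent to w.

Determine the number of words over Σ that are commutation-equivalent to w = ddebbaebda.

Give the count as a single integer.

drop 0:d onto floor
drop 1:d onto {0:d}
drop 2:e onto {1:d}
drop 3:b onto {2:e}
drop 4:b onto {3:b}
drop 5:a onto {2:e}
drop 6:e onto {4:b, 5:a}
drop 7:b onto {6:e}
drop 8:d onto {6:e}
drop 9:a onto {6:e}
ground layer = {0:d}
drop-orders for the pieces not yet dropped (sum over which currently-grounded one goes next):
  1 to go: {7} 1  {8} 1  {9} 1
  2 to go: {7,8} 2  {7,9} 2  {8,9} 2
  3 to go: {7,8,9} 6
  4 to go: {6,7,8,9} 6
  5 to go: {4,6,7,8,9} 6  {5,6,7,8,9} 6
  6 to go: {3,4,6,7,8,9} 6  {4,5,6,7,8,9} 12
  7 to go: {3,4,5,6,7,8,9} 18
  8 to go: {2,3,4,5,6,7,8,9} 18
  if 0:d drops first: 18 orders

18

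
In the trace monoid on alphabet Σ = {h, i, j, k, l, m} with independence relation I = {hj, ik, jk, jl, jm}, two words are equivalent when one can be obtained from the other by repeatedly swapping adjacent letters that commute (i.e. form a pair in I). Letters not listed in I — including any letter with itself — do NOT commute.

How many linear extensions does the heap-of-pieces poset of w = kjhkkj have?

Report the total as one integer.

15

piece 0:k — minimal
piece 1:j — minimal
piece 2:h rests on {0:k}
piece 3:k rests on {2:h}
piece 4:k rests on {3:k}
piece 5:j rests on {1:j}
minimal pieces: {0:k, 1:j}
ways to finish when only these pieces remain (= sum over removing one remaining piece with nothing left below it):
  1 left: {4}→1  {5}→1
  2 left: {1,5}→1  {3,4}→1  {4,5}→2
  3 left: {1,4,5}→3  {2,3,4}→1  {3,4,5}→3
  4 left: {0,2,3,4}→1  {1,3,4,5}→6  {2,3,4,5}→4
  placing 0:k first → 10 extensions
  placing 1:j first → 5 extensions
total linear extensions = 15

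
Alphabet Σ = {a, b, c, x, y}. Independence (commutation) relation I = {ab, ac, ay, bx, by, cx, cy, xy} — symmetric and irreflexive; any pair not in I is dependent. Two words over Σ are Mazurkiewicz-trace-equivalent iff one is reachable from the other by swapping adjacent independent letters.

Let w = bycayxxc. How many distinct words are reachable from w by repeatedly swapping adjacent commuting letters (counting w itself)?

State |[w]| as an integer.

piece 0:b — minimal
piece 1:y — minimal
piece 2:c rests on {0:b}
piece 3:a — minimal
piece 4:y rests on {1:y}
piece 5:x rests on {3:a}
piece 6:x rests on {5:x}
piece 7:c rests on {2:c}
minimal pieces: {0:b, 1:y, 3:a}
ways to finish when only these pieces remain (= sum over removing one remaining piece with nothing left below it):
  1 left: {4}→1  {6}→1  {7}→1
  2 left: {1,4}→1  {2,7}→1  {4,6}→2  {4,7}→2  {5,6}→1  {6,7}→2
  3 left: {0,2,7}→1  {1,4,6}→3  {1,4,7}→3  {2,4,7}→3  {2,6,7}→3  {3,5,6}→1  {4,5,6}→3  {4,6,7}→6  {5,6,7}→3
  4 left: {0,2,4,7}→4  {0,2,6,7}→4  {1,2,4,7}→6  {1,4,5,6}→6  {1,4,6,7}→12  {2,4,6,7}→12  {2,5,6,7}→6  {3,4,5,6}→4  {3,5,6,7}→4  {4,5,6,7}→12
  5 left: {0,1,2,4,7}→10  {0,2,4,6,7}→20  {0,2,5,6,7}→10  {1,2,4,6,7}→30  {1,3,4,5,6}→10  {1,4,5,6,7}→30  {2,3,5,6,7}→10  {2,4,5,6,7}→30  {3,4,5,6,7}→20
  6 left: {0,1,2,4,6,7}→60  {0,2,3,5,6,7}→20  {0,2,4,5,6,7}→60  {1,2,4,5,6,7}→90  {1,3,4,5,6,7}→60  {2,3,4,5,6,7}→60
  placing 0:b first → 210 extensions
  placing 1:y first → 140 extensions
  placing 3:a first → 210 extensions
total linear extensions = 560

560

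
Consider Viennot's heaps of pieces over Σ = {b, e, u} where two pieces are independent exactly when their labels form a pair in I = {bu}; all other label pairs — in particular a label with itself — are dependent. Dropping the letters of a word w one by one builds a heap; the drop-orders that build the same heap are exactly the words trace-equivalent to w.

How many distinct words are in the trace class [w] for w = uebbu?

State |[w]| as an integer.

3

drop 0:u onto floor
drop 1:e onto {0:u}
drop 2:b onto {1:e}
drop 3:b onto {2:b}
drop 4:u onto {1:e}
ground layer = {0:u}
drop-orders for the pieces not yet dropped (sum over which currently-grounded one goes next):
  1 to go: {3} 1  {4} 1
  2 to go: {2,3} 1  {3,4} 2
  3 to go: {2,3,4} 3
  if 0:u drops first: 3 orders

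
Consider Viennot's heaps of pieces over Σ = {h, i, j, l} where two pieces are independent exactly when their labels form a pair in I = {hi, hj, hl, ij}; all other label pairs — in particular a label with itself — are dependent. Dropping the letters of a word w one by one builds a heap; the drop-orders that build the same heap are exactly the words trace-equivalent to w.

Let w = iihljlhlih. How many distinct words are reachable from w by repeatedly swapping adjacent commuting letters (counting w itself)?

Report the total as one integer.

120

0(i) covers ∅
1(i) covers 0:i
2(h) covers ∅
3(l) covers 1:i
4(j) covers 3:l
5(l) covers 4:j
6(h) covers 2:h
7(l) covers 5:l
8(i) covers 7:l
9(h) covers 6:h
floor of heap: 0:i, 2:h
completions by unplaced set U, small U first (add the entries for U minus each lowest piece of U):
  |U|=1: {8}:1  {9}:1
  |U|=2: {6,9}:1  {7,8}:1  {8,9}:2
  |U|=3: {2,6,9}:1  {5,7,8}:1  {6,8,9}:3  {7,8,9}:3
  |U|=4: {2,6,8,9}:4  {4,5,7,8}:1  {5,7,8,9}:4  {6,7,8,9}:6
  |U|=5: {2,6,7,8,9}:10  {3,4,5,7,8}:1  {4,5,7,8,9}:5  {5,6,7,8,9}:10
  |U|=6: {1,3,4,5,7,8}:1  {2,5,6,7,8,9}:20  {3,4,5,7,8,9}:6  {4,5,6,7,8,9}:15
  |U|=7: {0,1,3,4,5,7,8}:1  {1,3,4,5,7,8,9}:7  {2,4,5,6,7,8,9}:35  {3,4,5,6,7,8,9}:21
  |U|=8: {0,1,3,4,5,7,8,9}:8  {1,3,4,5,6,7,8,9}:28  {2,3,4,5,6,7,8,9}:56
  start at 0(i): 84
  start at 2(h): 36
sum over floor = 120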